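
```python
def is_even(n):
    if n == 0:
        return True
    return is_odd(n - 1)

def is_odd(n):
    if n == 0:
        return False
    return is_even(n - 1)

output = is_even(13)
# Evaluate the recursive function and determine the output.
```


is_even(13)
= is_odd(12)
= is_even(11)
= is_odd(10)
= is_even(9)
= is_odd(8)
= is_even(7)
= is_odd(6)
= is_even(5)
= is_odd(4)
= is_even(3)
= is_odd(2)
= is_even(1)
= is_odd(0)
n == 0: return False
= False


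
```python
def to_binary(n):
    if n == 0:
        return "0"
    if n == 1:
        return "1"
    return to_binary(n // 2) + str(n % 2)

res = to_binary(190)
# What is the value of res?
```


to_binary(190)
= to_binary(95) + "0"
= to_binary(47) + "1" + "0"
= to_binary(23) + "1" + "1" + "0"
= to_binary(11) + "1" + "1" + "1" + "0"
= to_binary(5) + "1" + "1" + "1" + "1" + "0"
= to_binary(2) + "1" + "1" + "1" + "1" + "1" + "0"
= to_binary(1) + "0" + "1" + "1" + "1" + "1" + "1" + "0"
= "1" + "0" + "1" + "1" + "1" + "1" + "1" + "0"
= "10111110"


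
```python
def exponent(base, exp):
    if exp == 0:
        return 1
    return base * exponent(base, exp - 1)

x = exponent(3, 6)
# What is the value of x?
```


exponent(3, 6)
= 3 * exponent(3, 5)
= 3 * 3 * exponent(3, 4)
= 3 * 3 * 3 * exponent(3, 3)
= 3 * 3 * 3 * 3 * exponent(3, 2)
= 3 * 3 * 3 * 3 * 3 * exponent(3, 1)
= 3 * 3 * 3 * 3 * 3 * 3 * exponent(3, 0)
= 3 * 3 * 3 * 3 * 3 * 3 * 1
= 729


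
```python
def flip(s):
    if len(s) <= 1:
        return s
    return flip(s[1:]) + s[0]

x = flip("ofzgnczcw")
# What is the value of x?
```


flip("ofzgnczcw")
= flip("fzgnczcw") + "o"
= flip("zgnczcw") + "f" + "o"
= flip("gnczcw") + "z" + "f" + "o"
= flip("nczcw") + "g" + "z" + "f" + "o"
= flip("czcw") + "n" + "g" + "z" + "f" + "o"
= flip("zcw") + "c" + "n" + "g" + "z" + "f" + "o"
= flip("cw") + "z" + "c" + "n" + "g" + "z" + "f" + "o"
= flip("w") + "c" + "z" + "c" + "n" + "g" + "z" + "f" + "o"
= "w" + "c" + "z" + "c" + "n" + "g" + "z" + "f" + "o"
= "wczcngzfo"


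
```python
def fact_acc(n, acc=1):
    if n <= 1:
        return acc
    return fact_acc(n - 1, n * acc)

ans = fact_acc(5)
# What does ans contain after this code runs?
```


fact_acc(5, 1)
= fact_acc(4, 5 * 1) = fact_acc(4, 5)
= fact_acc(3, 4 * 5) = fact_acc(3, 20)
= fact_acc(2, 3 * 20) = fact_acc(2, 60)
= fact_acc(1, 2 * 60) = fact_acc(1, 120)
n <= 1, return acc = 120


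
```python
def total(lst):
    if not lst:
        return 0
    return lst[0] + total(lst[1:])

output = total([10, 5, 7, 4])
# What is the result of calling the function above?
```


total([10, 5, 7, 4])
= 10 + total([5, 7, 4])
= 10 + 5 + total([7, 4])
= 10 + 5 + 7 + total([4])
= 10 + 5 + 7 + 4 + total([])
= 10 + 5 + 7 + 4 + 0
= 26


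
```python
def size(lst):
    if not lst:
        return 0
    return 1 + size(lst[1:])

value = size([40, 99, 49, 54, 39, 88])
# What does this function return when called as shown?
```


size([40, 99, 49, 54, 39, 88])
= 1 + size([99, 49, 54, 39, 88])
= 1 + 1 + size([49, 54, 39, 88])
= 1 + 1 + 1 + size([54, 39, 88])
= 1 + 1 + 1 + 1 + size([39, 88])
= 1 + 1 + 1 + 1 + 1 + size([88])
= 1 + 1 + 1 + 1 + 1 + 1 + size([])
= 1 + 1 + 1 + 1 + 1 + 1 + 0
= 6


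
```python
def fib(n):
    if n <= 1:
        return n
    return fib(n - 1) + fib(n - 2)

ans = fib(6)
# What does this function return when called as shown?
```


fib(6)
= fib(5) + fib(4)
= (fib(4) + fib(3)) + fib(4)
Computing bottom-up: fib(0)=0, fib(1)=1, fib(2)=1, fib(3)=2, fib(4)=3, fib(5)=5, fib(6)=8
= 8


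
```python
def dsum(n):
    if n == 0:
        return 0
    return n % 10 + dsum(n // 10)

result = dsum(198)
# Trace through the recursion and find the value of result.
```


dsum(198)
= 8 + dsum(19)
= 8 + 9 + dsum(1)
= 8 + 9 + 1 + dsum(0)
= 8 + 9 + 1 + 0
= 18


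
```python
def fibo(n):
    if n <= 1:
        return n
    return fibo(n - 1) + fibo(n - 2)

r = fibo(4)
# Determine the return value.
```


fibo(4)
= fibo(3) + fibo(2)
= (fibo(2) + fibo(1)) + fibo(2)
Computing bottom-up: fibo(0)=0, fibo(1)=1, fibo(2)=1, fibo(3)=2, fibo(4)=3
= 3


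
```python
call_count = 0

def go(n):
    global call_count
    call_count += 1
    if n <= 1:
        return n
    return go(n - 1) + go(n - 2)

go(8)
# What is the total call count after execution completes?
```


go(8) calls go(7) and go(6); each non-base call branches into two more.
Let C(k) = total number of calls made by go(k), including the call to go(k) itself.
Base cases: C(0) = 1, C(1) = 1
Recurrence: C(k) = 1 + C(k-1) + C(k-2)
  C(2) = 1 + C(1) + C(0) = 1 + 1 + 1 = 3
  C(3) = 1 + C(2) + C(1) = 1 + 3 + 1 = 5
  C(4) = 1 + C(3) + C(2) = 1 + 5 + 3 = 9
  C(5) = 1 + C(4) + C(3) = 1 + 9 + 5 = 15
  C(6) = 1 + C(5) + C(4) = 1 + 15 + 9 = 25
  C(7) = 1 + C(6) + C(5) = 1 + 25 + 15 = 41
  C(8) = 1 + C(7) + C(6) = 1 + 41 + 25 = 67
Total calls = C(8) = 67


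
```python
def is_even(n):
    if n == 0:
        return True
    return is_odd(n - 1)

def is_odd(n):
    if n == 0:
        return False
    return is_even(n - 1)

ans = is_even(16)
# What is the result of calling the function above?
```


is_even(16)
= is_odd(15)
= is_even(14)
= is_odd(13)
= is_even(12)
= is_odd(11)
= is_even(10)
= is_odd(9)
= is_even(8)
= is_odd(7)
= is_even(6)
= is_odd(5)
= is_even(4)
= is_odd(3)
= is_even(2)
= is_odd(1)
= is_even(0)
n == 0: return True
= True


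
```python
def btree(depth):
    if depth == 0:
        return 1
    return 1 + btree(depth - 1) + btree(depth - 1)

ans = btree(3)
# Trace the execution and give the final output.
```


btree(3)
= 1 + btree(2) + btree(2)
= 1 + 2 * btree(2)
btree(k) = 2^(k+1) - 1
btree(0) = 1
btree(1) = 3
btree(2) = 7
btree(3) = 15
btree(3) = 2^4 - 1 = 15


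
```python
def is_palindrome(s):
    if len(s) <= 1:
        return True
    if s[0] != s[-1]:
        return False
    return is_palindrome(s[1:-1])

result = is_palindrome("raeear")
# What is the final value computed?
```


is_palindrome("raeear")
"raeear": s[0]='r' == s[-1]='r' -> is_palindrome("aeea")
"aeea": s[0]='a' == s[-1]='a' -> is_palindrome("ee")
"ee": s[0]='e' == s[-1]='e' -> is_palindrome("")
"": len <= 1 -> True
= True


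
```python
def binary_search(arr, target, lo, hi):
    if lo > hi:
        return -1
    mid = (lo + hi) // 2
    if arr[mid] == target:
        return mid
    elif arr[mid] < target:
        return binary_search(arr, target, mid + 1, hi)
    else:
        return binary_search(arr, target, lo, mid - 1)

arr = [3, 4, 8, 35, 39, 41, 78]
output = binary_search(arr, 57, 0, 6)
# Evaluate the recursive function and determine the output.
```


binary_search(arr, 57, 0, 6)
lo=0, hi=6, mid=3, arr[mid]=35
35 < 57, search right half
lo=4, hi=6, mid=5, arr[mid]=41
41 < 57, search right half
lo=6, hi=6, mid=6, arr[mid]=78
78 > 57, search left half
lo > hi, target not found, return -1
= -1


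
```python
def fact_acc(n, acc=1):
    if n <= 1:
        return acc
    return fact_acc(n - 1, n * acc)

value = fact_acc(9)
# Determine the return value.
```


fact_acc(9, 1)
= fact_acc(8, 9 * 1) = fact_acc(8, 9)
= fact_acc(7, 8 * 9) = fact_acc(7, 72)
= fact_acc(6, 7 * 72) = fact_acc(6, 504)
= fact_acc(5, 6 * 504) = fact_acc(5, 3024)
= fact_acc(4, 5 * 3024) = fact_acc(4, 15120)
= fact_acc(3, 4 * 15120) = fact_acc(3, 60480)
= fact_acc(2, 3 * 60480) = fact_acc(2, 181440)
= fact_acc(1, 2 * 181440) = fact_acc(1, 362880)
n <= 1, return acc = 362880


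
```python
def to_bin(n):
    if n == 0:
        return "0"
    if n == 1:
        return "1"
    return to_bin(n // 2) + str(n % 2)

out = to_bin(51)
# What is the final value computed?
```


to_bin(51)
= to_bin(25) + "1"
= to_bin(12) + "1" + "1"
= to_bin(6) + "0" + "1" + "1"
= to_bin(3) + "0" + "0" + "1" + "1"
= to_bin(1) + "1" + "0" + "0" + "1" + "1"
= "1" + "1" + "0" + "0" + "1" + "1"
= "110011"


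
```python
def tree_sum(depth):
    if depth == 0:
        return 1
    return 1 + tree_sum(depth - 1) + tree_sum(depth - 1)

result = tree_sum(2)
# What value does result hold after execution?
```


tree_sum(2)
= 1 + tree_sum(1) + tree_sum(1)
= 1 + 2 * tree_sum(1)
tree_sum(k) = 2^(k+1) - 1
tree_sum(0) = 1
tree_sum(1) = 3
tree_sum(2) = 7
tree_sum(2) = 2^3 - 1 = 7


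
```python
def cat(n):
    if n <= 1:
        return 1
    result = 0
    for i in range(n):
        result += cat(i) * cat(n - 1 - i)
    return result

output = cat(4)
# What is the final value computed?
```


cat(4)
= sum of cat(i) * cat(4-1-i) for i in 0..3
First compute sub-values bottom-up:
  cat(0) = 1, cat(1) = 1
  cat(2) = 1*1 + 1*1 = 2
  cat(3) = 1*2 + 1*1 + 2*1 = 5
Now cat(4):
  cat(0)*cat(3) = 1*5 = 5
  cat(1)*cat(2) = 1*2 = 2
  cat(2)*cat(1) = 2*1 = 2
  cat(3)*cat(0) = 5*1 = 5
= 5 + 2 + 2 + 5
= 14


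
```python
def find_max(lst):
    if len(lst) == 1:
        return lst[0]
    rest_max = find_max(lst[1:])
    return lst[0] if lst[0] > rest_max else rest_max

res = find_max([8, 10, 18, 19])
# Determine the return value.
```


find_max([8, 10, 18, 19])
= compare 8 with find_max([10, 18, 19])
= compare 10 with find_max([18, 19])
= compare 18 with find_max([19])
Base: find_max([19]) = 19
compare 18 with 19: max = 19
compare 10 with 19: max = 19
compare 8 with 19: max = 19
= 19


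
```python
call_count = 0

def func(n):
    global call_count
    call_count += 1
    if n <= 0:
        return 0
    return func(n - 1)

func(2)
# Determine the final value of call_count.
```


func(2) calls func(1) calls ... calls func(0)
Total calls: 2 + 1 (for base case) = 3


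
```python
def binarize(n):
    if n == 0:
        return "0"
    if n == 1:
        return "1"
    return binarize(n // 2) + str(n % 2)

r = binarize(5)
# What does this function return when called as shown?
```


binarize(5)
= binarize(2) + "1"
= binarize(1) + "0" + "1"
= "1" + "0" + "1"
= "101"


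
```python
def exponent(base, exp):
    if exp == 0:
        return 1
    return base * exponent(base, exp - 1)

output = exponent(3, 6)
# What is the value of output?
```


exponent(3, 6)
= 3 * exponent(3, 5)
= 3 * 3 * exponent(3, 4)
= 3 * 3 * 3 * exponent(3, 3)
= 3 * 3 * 3 * 3 * exponent(3, 2)
= 3 * 3 * 3 * 3 * 3 * exponent(3, 1)
= 3 * 3 * 3 * 3 * 3 * 3 * exponent(3, 0)
= 3 * 3 * 3 * 3 * 3 * 3 * 1
= 729


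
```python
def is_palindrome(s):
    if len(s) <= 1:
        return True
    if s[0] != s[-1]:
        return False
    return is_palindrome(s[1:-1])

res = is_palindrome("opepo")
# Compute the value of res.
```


is_palindrome("opepo")
"opepo": s[0]='o' == s[-1]='o' -> is_palindrome("pep")
"pep": s[0]='p' == s[-1]='p' -> is_palindrome("e")
"e": len <= 1 -> True
= True


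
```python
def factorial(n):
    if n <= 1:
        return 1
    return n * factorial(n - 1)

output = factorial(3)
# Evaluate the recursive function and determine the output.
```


factorial(3)
= 3 * factorial(2)
= 3 * 2 * factorial(1)
= 3 * 2 * 1
= 6


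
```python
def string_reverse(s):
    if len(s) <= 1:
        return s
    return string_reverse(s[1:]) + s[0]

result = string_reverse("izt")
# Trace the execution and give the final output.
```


string_reverse("izt")
= string_reverse("zt") + "i"
= string_reverse("t") + "z" + "i"
= "t" + "z" + "i"
= "tzi"


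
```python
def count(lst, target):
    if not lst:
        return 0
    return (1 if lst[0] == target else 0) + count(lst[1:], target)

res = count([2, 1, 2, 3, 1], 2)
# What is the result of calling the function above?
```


count([2, 1, 2, 3, 1], 2)
lst[0]=2 == 2: 1 + count([1, 2, 3, 1], 2)
lst[0]=1 != 2: 0 + count([2, 3, 1], 2)
lst[0]=2 == 2: 1 + count([3, 1], 2)
lst[0]=3 != 2: 0 + count([1], 2)
lst[0]=1 != 2: 0 + count([], 2)
= 2


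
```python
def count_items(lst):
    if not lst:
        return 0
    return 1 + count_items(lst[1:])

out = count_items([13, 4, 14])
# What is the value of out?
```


count_items([13, 4, 14])
= 1 + count_items([4, 14])
= 1 + 1 + count_items([14])
= 1 + 1 + 1 + count_items([])
= 1 + 1 + 1 + 0
= 3


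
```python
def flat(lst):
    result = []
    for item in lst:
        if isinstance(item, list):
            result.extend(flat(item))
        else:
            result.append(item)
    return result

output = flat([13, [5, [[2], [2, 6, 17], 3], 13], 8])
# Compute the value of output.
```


flat([13, [5, [[2], [2, 6, 17], 3], 13], 8])
Processing each element:
  13 is not a list -> append 13
  [5, [[2], [2, 6, 17], 3], 13] is a list -> flat recursively -> [5, 2, 2, 6, 17, 3, 13]
  8 is not a list -> append 8
= [13, 5, 2, 2, 6, 17, 3, 13, 8]


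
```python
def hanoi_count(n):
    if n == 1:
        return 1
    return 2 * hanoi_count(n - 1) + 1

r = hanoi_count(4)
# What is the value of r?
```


hanoi_count(4)
= 2 * hanoi_count(3) + 1
= 2 * (2 * hanoi_count(2) + 1) + 1
= 2 * (2 * (2 * hanoi_count(1) + 1) + 1) + 1
Now compute bottom-up:
hanoi_count(1) = 1
hanoi_count(2) = 2 * 1 + 1 = 3
hanoi_count(3) = 2 * 3 + 1 = 7
hanoi_count(4) = 2 * 7 + 1 = 15
= 15


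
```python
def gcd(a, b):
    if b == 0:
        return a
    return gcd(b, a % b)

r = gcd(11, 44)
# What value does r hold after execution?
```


gcd(11, 44)
= gcd(44, 11 % 44) = gcd(44, 11)
= gcd(11, 44 % 11) = gcd(11, 0)
b == 0, return a = 11


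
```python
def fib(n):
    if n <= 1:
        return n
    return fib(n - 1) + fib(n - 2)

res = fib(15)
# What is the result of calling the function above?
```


fib(15)
= fib(14) + fib(13)
= (fib(13) + fib(12)) + fib(13)
Computing bottom-up: fib(0)=0, fib(1)=1, fib(2)=1, fib(3)=2, fib(4)=3, fib(5)=5, fib(6)=8, fib(7)=13, fib(8)=21, fib(9)=34, fib(10)=55, fib(11)=89, fib(12)=144, fib(13)=233, fib(14)=377, fib(15)=610
= 610


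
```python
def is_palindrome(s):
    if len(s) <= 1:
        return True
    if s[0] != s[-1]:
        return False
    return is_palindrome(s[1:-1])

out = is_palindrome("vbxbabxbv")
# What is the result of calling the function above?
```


is_palindrome("vbxbabxbv")
"vbxbabxbv": s[0]='v' == s[-1]='v' -> is_palindrome("bxbabxb")
"bxbabxb": s[0]='b' == s[-1]='b' -> is_palindrome("xbabx")
"xbabx": s[0]='x' == s[-1]='x' -> is_palindrome("bab")
"bab": s[0]='b' == s[-1]='b' -> is_palindrome("a")
"a": len <= 1 -> True
= True


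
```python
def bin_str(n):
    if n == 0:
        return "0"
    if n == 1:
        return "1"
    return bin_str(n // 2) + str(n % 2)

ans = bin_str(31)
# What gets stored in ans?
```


bin_str(31)
= bin_str(15) + "1"
= bin_str(7) + "1" + "1"
= bin_str(3) + "1" + "1" + "1"
= bin_str(1) + "1" + "1" + "1" + "1"
= "1" + "1" + "1" + "1" + "1"
= "11111"


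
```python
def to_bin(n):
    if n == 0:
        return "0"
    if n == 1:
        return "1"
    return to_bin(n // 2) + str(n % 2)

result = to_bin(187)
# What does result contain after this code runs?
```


to_bin(187)
= to_bin(93) + "1"
= to_bin(46) + "1" + "1"
= to_bin(23) + "0" + "1" + "1"
= to_bin(11) + "1" + "0" + "1" + "1"
= to_bin(5) + "1" + "1" + "0" + "1" + "1"
= to_bin(2) + "1" + "1" + "1" + "0" + "1" + "1"
= to_bin(1) + "0" + "1" + "1" + "1" + "0" + "1" + "1"
= "1" + "0" + "1" + "1" + "1" + "0" + "1" + "1"
= "10111011"


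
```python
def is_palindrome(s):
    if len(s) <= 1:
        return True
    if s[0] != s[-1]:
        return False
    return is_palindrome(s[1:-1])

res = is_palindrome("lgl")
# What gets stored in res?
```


is_palindrome("lgl")
"lgl": s[0]='l' == s[-1]='l' -> is_palindrome("g")
"g": len <= 1 -> True
= True


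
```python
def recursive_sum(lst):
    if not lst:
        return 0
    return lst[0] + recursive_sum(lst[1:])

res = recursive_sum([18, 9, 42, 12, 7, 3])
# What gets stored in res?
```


recursive_sum([18, 9, 42, 12, 7, 3])
= 18 + recursive_sum([9, 42, 12, 7, 3])
= 18 + 9 + recursive_sum([42, 12, 7, 3])
= 18 + 9 + 42 + recursive_sum([12, 7, 3])
= 18 + 9 + 42 + 12 + recursive_sum([7, 3])
= 18 + 9 + 42 + 12 + 7 + recursive_sum([3])
= 18 + 9 + 42 + 12 + 7 + 3 + recursive_sum([])
= 18 + 9 + 42 + 12 + 7 + 3 + 0
= 91


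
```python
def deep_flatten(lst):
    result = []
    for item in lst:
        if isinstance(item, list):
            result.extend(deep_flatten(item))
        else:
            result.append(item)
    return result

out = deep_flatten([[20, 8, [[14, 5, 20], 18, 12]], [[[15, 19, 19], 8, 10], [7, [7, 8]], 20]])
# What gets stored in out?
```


deep_flatten([[20, 8, [[14, 5, 20], 18, 12]], [[[15, 19, 19], 8, 10], [7, [7, 8]], 20]])
Processing each element:
  [20, 8, [[14, 5, 20], 18, 12]] is a list -> deep_flatten recursively -> [20, 8, 14, 5, 20, 18, 12]
  [[[15, 19, 19], 8, 10], [7, [7, 8]], 20] is a list -> deep_flatten recursively -> [15, 19, 19, 8, 10, 7, 7, 8, 20]
= [20, 8, 14, 5, 20, 18, 12, 15, 19, 19, 8, 10, 7, 7, 8, 20]


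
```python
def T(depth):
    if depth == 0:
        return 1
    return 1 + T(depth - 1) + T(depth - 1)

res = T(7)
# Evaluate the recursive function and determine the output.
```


T(7)
= 1 + T(6) + T(6)
= 1 + 2 * T(6)
T(k) = 2^(k+1) - 1
T(0) = 1
T(1) = 3
T(2) = 7
T(3) = 15
T(4) = 31
T(7) = 2^8 - 1 = 255


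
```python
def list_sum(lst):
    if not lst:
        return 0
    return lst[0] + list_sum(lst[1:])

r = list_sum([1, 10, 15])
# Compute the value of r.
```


list_sum([1, 10, 15])
= 1 + list_sum([10, 15])
= 1 + 10 + list_sum([15])
= 1 + 10 + 15 + list_sum([])
= 1 + 10 + 15 + 0
= 26


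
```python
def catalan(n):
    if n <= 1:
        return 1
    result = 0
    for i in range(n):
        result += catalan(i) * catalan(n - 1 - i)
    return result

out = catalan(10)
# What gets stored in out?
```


catalan(10)
= sum of catalan(i) * catalan(10-1-i) for i in 0..9
First compute sub-values bottom-up:
  catalan(0) = 1, catalan(1) = 1
  catalan(2) = 1*1 + 1*1 = 2
  catalan(3) = 1*2 + 1*1 + 2*1 = 5
  catalan(4) = 1*5 + 1*2 + 2*1 + 5*1 = 14
  catalan(5) = 1*14 + 1*5 + 2*2 + 5*1 + 14*1 = 42
  catalan(6) = 1*42 + 1*14 + 2*5 + 5*2 + 14*1 + 42*1 = 132
  catalan(7) = 1*132 + 1*42 + 2*14 + 5*5 + 14*2 + 42*1 + 132*1 = 429
  catalan(8) = 1*429 + 1*132 + 2*42 + 5*14 + 14*5 + 42*2 + 132*1 + 429*1 = 1430
  catalan(9) = 1*1430 + 1*429 + 2*132 + 5*42 + 14*14 + 42*5 + 132*2 + 429*1 + 1430*1 = 4862
Now catalan(10):
  catalan(0)*catalan(9) = 1*4862 = 4862
  catalan(1)*catalan(8) = 1*1430 = 1430
  catalan(2)*catalan(7) = 2*429 = 858
  catalan(3)*catalan(6) = 5*132 = 660
  catalan(4)*catalan(5) = 14*42 = 588
  catalan(5)*catalan(4) = 42*14 = 588
  catalan(6)*catalan(3) = 132*5 = 660
  catalan(7)*catalan(2) = 429*2 = 858
  catalan(8)*catalan(1) = 1430*1 = 1430
  catalan(9)*catalan(0) = 4862*1 = 4862
= 4862 + 1430 + 858 + 660 + 588 + 588 + 660 + 858 + 1430 + 4862
= 16796


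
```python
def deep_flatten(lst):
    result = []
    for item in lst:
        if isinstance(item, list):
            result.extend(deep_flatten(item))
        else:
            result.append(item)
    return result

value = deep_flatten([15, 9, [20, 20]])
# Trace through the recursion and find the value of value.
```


deep_flatten([15, 9, [20, 20]])
Processing each element:
  15 is not a list -> append 15
  9 is not a list -> append 9
  [20, 20] is a list -> deep_flatten recursively -> [20, 20]
= [15, 9, 20, 20]


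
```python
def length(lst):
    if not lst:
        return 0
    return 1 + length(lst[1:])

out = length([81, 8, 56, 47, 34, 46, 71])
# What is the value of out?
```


length([81, 8, 56, 47, 34, 46, 71])
= 1 + length([8, 56, 47, 34, 46, 71])
= 1 + 1 + length([56, 47, 34, 46, 71])
= 1 + 1 + 1 + length([47, 34, 46, 71])
= 1 + 1 + 1 + 1 + length([34, 46, 71])
= 1 + 1 + 1 + 1 + 1 + length([46, 71])
= 1 + 1 + 1 + 1 + 1 + 1 + length([71])
= 1 + 1 + 1 + 1 + 1 + 1 + 1 + length([])
= 1 + 1 + 1 + 1 + 1 + 1 + 1 + 0
= 7


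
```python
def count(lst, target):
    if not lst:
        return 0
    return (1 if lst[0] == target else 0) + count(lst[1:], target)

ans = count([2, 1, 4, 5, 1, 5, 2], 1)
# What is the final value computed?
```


count([2, 1, 4, 5, 1, 5, 2], 1)
lst[0]=2 != 1: 0 + count([1, 4, 5, 1, 5, 2], 1)
lst[0]=1 == 1: 1 + count([4, 5, 1, 5, 2], 1)
lst[0]=4 != 1: 0 + count([5, 1, 5, 2], 1)
lst[0]=5 != 1: 0 + count([1, 5, 2], 1)
lst[0]=1 == 1: 1 + count([5, 2], 1)
lst[0]=5 != 1: 0 + count([2], 1)
lst[0]=2 != 1: 0 + count([], 1)
= 2


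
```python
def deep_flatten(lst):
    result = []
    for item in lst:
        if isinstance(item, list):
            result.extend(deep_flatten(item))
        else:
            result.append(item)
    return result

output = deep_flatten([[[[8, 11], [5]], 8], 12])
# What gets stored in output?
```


deep_flatten([[[[8, 11], [5]], 8], 12])
Processing each element:
  [[[8, 11], [5]], 8] is a list -> deep_flatten recursively -> [8, 11, 5, 8]
  12 is not a list -> append 12
= [8, 11, 5, 8, 12]


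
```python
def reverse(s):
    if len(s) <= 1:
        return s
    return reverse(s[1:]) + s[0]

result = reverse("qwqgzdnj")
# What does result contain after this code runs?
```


reverse("qwqgzdnj")
= reverse("wqgzdnj") + "q"
= reverse("qgzdnj") + "w" + "q"
= reverse("gzdnj") + "q" + "w" + "q"
= reverse("zdnj") + "g" + "q" + "w" + "q"
= reverse("dnj") + "z" + "g" + "q" + "w" + "q"
= reverse("nj") + "d" + "z" + "g" + "q" + "w" + "q"
= reverse("j") + "n" + "d" + "z" + "g" + "q" + "w" + "q"
= "j" + "n" + "d" + "z" + "g" + "q" + "w" + "q"
= "jndzgqwq"


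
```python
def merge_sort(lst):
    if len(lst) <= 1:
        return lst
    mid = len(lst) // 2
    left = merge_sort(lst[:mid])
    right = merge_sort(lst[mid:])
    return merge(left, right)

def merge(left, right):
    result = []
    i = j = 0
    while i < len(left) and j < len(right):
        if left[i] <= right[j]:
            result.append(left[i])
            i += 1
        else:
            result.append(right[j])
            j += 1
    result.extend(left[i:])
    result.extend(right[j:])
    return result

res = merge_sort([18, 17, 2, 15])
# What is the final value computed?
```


merge_sort([18, 17, 2, 15])
Split into [18, 17] and [2, 15]
Left sorted: [17, 18]
Right sorted: [2, 15]
Merge [17, 18] and [2, 15]
= [2, 15, 17, 18]


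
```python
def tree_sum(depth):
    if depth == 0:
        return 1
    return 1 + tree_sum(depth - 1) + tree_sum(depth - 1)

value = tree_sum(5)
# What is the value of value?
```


tree_sum(5)
= 1 + tree_sum(4) + tree_sum(4)
= 1 + 2 * tree_sum(4)
tree_sum(k) = 2^(k+1) - 1
tree_sum(0) = 1
tree_sum(1) = 3
tree_sum(2) = 7
tree_sum(3) = 15
tree_sum(4) = 31
tree_sum(5) = 2^6 - 1 = 63


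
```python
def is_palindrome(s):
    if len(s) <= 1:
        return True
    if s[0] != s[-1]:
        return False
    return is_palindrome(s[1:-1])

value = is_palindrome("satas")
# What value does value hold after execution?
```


is_palindrome("satas")
"satas": s[0]='s' == s[-1]='s' -> is_palindrome("ata")
"ata": s[0]='a' == s[-1]='a' -> is_palindrome("t")
"t": len <= 1 -> True
= True


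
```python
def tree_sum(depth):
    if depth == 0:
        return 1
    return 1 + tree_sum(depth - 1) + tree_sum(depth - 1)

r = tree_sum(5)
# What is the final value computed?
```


tree_sum(5)
= 1 + tree_sum(4) + tree_sum(4)
= 1 + 2 * tree_sum(4)
tree_sum(k) = 2^(k+1) - 1
tree_sum(0) = 1
tree_sum(1) = 3
tree_sum(2) = 7
tree_sum(3) = 15
tree_sum(4) = 31
tree_sum(5) = 2^6 - 1 = 63


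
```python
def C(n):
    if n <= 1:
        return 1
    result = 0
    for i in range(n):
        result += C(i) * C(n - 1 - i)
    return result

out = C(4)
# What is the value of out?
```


C(4)
= sum of C(i) * C(4-1-i) for i in 0..3
First compute sub-values bottom-up:
  C(0) = 1, C(1) = 1
  C(2) = 1*1 + 1*1 = 2
  C(3) = 1*2 + 1*1 + 2*1 = 5
Now C(4):
  C(0)*C(3) = 1*5 = 5
  C(1)*C(2) = 1*2 = 2
  C(2)*C(1) = 2*1 = 2
  C(3)*C(0) = 5*1 = 5
= 5 + 2 + 2 + 5
= 14


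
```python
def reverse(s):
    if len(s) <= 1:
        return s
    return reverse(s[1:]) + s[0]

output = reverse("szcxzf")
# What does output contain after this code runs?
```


reverse("szcxzf")
= reverse("zcxzf") + "s"
= reverse("cxzf") + "z" + "s"
= reverse("xzf") + "c" + "z" + "s"
= reverse("zf") + "x" + "c" + "z" + "s"
= reverse("f") + "z" + "x" + "c" + "z" + "s"
= "f" + "z" + "x" + "c" + "z" + "s"
= "fzxczs"


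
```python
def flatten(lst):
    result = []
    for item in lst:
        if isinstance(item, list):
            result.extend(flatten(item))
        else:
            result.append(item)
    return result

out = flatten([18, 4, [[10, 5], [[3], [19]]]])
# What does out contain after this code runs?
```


flatten([18, 4, [[10, 5], [[3], [19]]]])
Processing each element:
  18 is not a list -> append 18
  4 is not a list -> append 4
  [[10, 5], [[3], [19]]] is a list -> flatten recursively -> [10, 5, 3, 19]
= [18, 4, 10, 5, 3, 19]


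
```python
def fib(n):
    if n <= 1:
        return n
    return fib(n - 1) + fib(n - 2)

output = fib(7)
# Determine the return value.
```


fib(7)
= fib(6) + fib(5)
= (fib(5) + fib(4)) + fib(5)
Computing bottom-up: fib(0)=0, fib(1)=1, fib(2)=1, fib(3)=2, fib(4)=3, fib(5)=5, fib(6)=8, fib(7)=13
= 13


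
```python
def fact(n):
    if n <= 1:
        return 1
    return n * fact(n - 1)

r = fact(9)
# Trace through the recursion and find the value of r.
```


fact(9)
= 9 * fact(8)
= 9 * 8 * fact(7)
= 9 * 8 * 7 * fact(6)
= 9 * 8 * 7 * 6 * fact(5)
= 9 * 8 * 7 * 6 * 5 * fact(4)
= 9 * 8 * 7 * 6 * 5 * 4 * fact(3)
= 9 * 8 * 7 * 6 * 5 * 4 * 3 * fact(2)
= 9 * 8 * 7 * 6 * 5 * 4 * 3 * 2 * fact(1)
= 9 * 8 * 7 * 6 * 5 * 4 * 3 * 2 * 1
= 362880


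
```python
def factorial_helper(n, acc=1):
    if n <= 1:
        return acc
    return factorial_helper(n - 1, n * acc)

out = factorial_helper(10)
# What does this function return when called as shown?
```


factorial_helper(10, 1)
= factorial_helper(9, 10 * 1) = factorial_helper(9, 10)
= factorial_helper(8, 9 * 10) = factorial_helper(8, 90)
= factorial_helper(7, 8 * 90) = factorial_helper(7, 720)
= factorial_helper(6, 7 * 720) = factorial_helper(6, 5040)
= factorial_helper(5, 6 * 5040) = factorial_helper(5, 30240)
= factorial_helper(4, 5 * 30240) = factorial_helper(4, 151200)
= factorial_helper(3, 4 * 151200) = factorial_helper(3, 604800)
= factorial_helper(2, 3 * 604800) = factorial_helper(2, 1814400)
= factorial_helper(1, 2 * 1814400) = factorial_helper(1, 3628800)
n <= 1, return acc = 3628800


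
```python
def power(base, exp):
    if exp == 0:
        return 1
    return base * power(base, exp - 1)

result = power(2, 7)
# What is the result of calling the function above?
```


power(2, 7)
= 2 * power(2, 6)
= 2 * 2 * power(2, 5)
= 2 * 2 * 2 * power(2, 4)
= 2 * 2 * 2 * 2 * power(2, 3)
= 2 * 2 * 2 * 2 * 2 * power(2, 2)
= 2 * 2 * 2 * 2 * 2 * 2 * power(2, 1)
= 2 * 2 * 2 * 2 * 2 * 2 * 2 * power(2, 0)
= 2 * 2 * 2 * 2 * 2 * 2 * 2 * 1
= 128


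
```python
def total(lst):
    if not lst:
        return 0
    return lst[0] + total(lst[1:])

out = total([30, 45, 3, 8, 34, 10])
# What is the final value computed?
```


total([30, 45, 3, 8, 34, 10])
= 30 + total([45, 3, 8, 34, 10])
= 30 + 45 + total([3, 8, 34, 10])
= 30 + 45 + 3 + total([8, 34, 10])
= 30 + 45 + 3 + 8 + total([34, 10])
= 30 + 45 + 3 + 8 + 34 + total([10])
= 30 + 45 + 3 + 8 + 34 + 10 + total([])
= 30 + 45 + 3 + 8 + 34 + 10 + 0
= 130


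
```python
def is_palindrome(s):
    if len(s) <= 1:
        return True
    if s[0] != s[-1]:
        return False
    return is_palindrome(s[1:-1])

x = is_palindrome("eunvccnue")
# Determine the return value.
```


is_palindrome("eunvccnue")
"eunvccnue": s[0]='e' == s[-1]='e' -> is_palindrome("unvccnu")
"unvccnu": s[0]='u' == s[-1]='u' -> is_palindrome("nvccn")
"nvccn": s[0]='n' == s[-1]='n' -> is_palindrome("vcc")
"vcc": s[0]='v' != s[-1]='c' -> False
= False


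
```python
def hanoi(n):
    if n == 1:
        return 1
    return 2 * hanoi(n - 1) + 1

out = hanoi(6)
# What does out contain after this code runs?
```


hanoi(6)
= 2 * hanoi(5) + 1
= 2 * (2 * hanoi(4) + 1) + 1
= 2 * (2 * (2 * hanoi(3) + 1) + 1) + 1
= 2 * (2 * (2 * (2 * hanoi(2) + 1) + 1) + 1) + 1
= 2 * (2 * (2 * (2 * (2 * hanoi(1) + 1) + 1) + 1) + 1) + 1
Now compute bottom-up:
hanoi(1) = 1
hanoi(2) = 2 * 1 + 1 = 3
hanoi(3) = 2 * 3 + 1 = 7
hanoi(4) = 2 * 7 + 1 = 15
hanoi(5) = 2 * 15 + 1 = 31
hanoi(6) = 2 * 31 + 1 = 63
= 63


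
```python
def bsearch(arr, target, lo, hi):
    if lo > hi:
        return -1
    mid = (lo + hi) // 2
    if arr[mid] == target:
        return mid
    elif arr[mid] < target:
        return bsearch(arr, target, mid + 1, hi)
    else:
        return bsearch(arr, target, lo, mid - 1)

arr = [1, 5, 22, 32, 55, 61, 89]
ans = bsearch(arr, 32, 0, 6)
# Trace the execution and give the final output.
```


bsearch(arr, 32, 0, 6)
lo=0, hi=6, mid=3, arr[mid]=32
arr[3] == 32, found at index 3
= 3


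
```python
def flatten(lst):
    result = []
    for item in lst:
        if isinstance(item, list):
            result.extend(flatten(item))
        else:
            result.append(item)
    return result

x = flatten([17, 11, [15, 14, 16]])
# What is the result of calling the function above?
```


flatten([17, 11, [15, 14, 16]])
Processing each element:
  17 is not a list -> append 17
  11 is not a list -> append 11
  [15, 14, 16] is a list -> flatten recursively -> [15, 14, 16]
= [17, 11, 15, 14, 16]


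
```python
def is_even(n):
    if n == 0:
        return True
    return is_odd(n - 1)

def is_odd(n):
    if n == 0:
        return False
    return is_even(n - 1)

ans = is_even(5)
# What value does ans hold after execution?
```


is_even(5)
= is_odd(4)
= is_even(3)
= is_odd(2)
= is_even(1)
= is_odd(0)
n == 0: return False
= False


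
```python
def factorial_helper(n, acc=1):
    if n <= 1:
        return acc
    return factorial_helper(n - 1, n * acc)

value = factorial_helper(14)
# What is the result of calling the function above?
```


factorial_helper(14, 1)
= factorial_helper(13, 14 * 1) = factorial_helper(13, 14)
= factorial_helper(12, 13 * 14) = factorial_helper(12, 182)
= factorial_helper(11, 12 * 182) = factorial_helper(11, 2184)
= factorial_helper(10, 11 * 2184) = factorial_helper(10, 24024)
= factorial_helper(9, 10 * 24024) = factorial_helper(9, 240240)
= factorial_helper(8, 9 * 240240) = factorial_helper(8, 2162160)
= factorial_helper(7, 8 * 2162160) = factorial_helper(7, 17297280)
= factorial_helper(6, 7 * 17297280) = factorial_helper(6, 121080960)
= factorial_helper(5, 6 * 121080960) = factorial_helper(5, 726485760)
= factorial_helper(4, 5 * 726485760) = factorial_helper(4, 3632428800)
= factorial_helper(3, 4 * 3632428800) = factorial_helper(3, 14529715200)
= factorial_helper(2, 3 * 14529715200) = factorial_helper(2, 43589145600)
= factorial_helper(1, 2 * 43589145600) = factorial_helper(1, 87178291200)
n <= 1, return acc = 87178291200


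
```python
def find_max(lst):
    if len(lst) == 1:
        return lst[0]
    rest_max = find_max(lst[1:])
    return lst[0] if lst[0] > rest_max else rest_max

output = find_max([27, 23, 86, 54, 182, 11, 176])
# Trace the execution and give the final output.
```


find_max([27, 23, 86, 54, 182, 11, 176])
= compare 27 with find_max([23, 86, 54, 182, 11, 176])
= compare 23 with find_max([86, 54, 182, 11, 176])
= compare 86 with find_max([54, 182, 11, 176])
= compare 54 with find_max([182, 11, 176])
= compare 182 with find_max([11, 176])
= compare 11 with find_max([176])
Base: find_max([176]) = 176
compare 11 with 176: max = 176
compare 182 with 176: max = 182
compare 54 with 182: max = 182
compare 86 with 182: max = 182
compare 23 with 182: max = 182
compare 27 with 182: max = 182
= 182


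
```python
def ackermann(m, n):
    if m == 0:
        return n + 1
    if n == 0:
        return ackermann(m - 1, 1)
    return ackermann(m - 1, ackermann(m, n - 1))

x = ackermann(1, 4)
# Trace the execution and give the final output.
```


ackermann(1, 4)
= ackermann(0, ackermann(1, 3))
First compute ackermann(1, 3) = 5
= ackermann(0, 5)
= 6


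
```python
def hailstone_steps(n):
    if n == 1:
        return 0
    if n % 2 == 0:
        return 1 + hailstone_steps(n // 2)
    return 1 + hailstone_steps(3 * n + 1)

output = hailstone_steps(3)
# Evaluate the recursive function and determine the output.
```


hailstone_steps(3)
3 is odd -> 3*3+1 = 10 -> hailstone_steps(10)
10 is even -> hailstone_steps(5)
5 is odd -> 3*5+1 = 16 -> hailstone_steps(16)
16 is even -> hailstone_steps(8)
8 is even -> hailstone_steps(4)
4 is even -> hailstone_steps(2)
2 is even -> hailstone_steps(1)
Reached 1 after 7 steps
= 7


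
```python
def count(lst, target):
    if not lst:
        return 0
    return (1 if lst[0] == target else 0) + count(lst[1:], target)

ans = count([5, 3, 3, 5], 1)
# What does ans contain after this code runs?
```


count([5, 3, 3, 5], 1)
lst[0]=5 != 1: 0 + count([3, 3, 5], 1)
lst[0]=3 != 1: 0 + count([3, 5], 1)
lst[0]=3 != 1: 0 + count([5], 1)
lst[0]=5 != 1: 0 + count([], 1)
= 0


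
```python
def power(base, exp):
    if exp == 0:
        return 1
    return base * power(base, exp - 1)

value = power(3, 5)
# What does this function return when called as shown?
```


power(3, 5)
= 3 * power(3, 4)
= 3 * 3 * power(3, 3)
= 3 * 3 * 3 * power(3, 2)
= 3 * 3 * 3 * 3 * power(3, 1)
= 3 * 3 * 3 * 3 * 3 * power(3, 0)
= 3 * 3 * 3 * 3 * 3 * 1
= 243


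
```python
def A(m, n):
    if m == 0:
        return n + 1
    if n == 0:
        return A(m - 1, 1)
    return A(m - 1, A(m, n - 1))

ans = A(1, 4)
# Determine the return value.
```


A(1, 4)
= A(0, A(1, 3))
First compute A(1, 3) = 5
= A(0, 5)
= 6


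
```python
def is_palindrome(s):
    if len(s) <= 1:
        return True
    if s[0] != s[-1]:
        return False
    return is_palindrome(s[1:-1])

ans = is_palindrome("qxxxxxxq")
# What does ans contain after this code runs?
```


is_palindrome("qxxxxxxq")
"qxxxxxxq": s[0]='q' == s[-1]='q' -> is_palindrome("xxxxxx")
"xxxxxx": s[0]='x' == s[-1]='x' -> is_palindrome("xxxx")
"xxxx": s[0]='x' == s[-1]='x' -> is_palindrome("xx")
"xx": s[0]='x' == s[-1]='x' -> is_palindrome("")
"": len <= 1 -> True
= True


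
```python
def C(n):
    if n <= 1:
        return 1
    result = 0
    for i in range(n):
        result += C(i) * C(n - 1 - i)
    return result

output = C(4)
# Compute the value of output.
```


C(4)
= sum of C(i) * C(4-1-i) for i in 0..3
First compute sub-values bottom-up:
  C(0) = 1, C(1) = 1
  C(2) = 1*1 + 1*1 = 2
  C(3) = 1*2 + 1*1 + 2*1 = 5
Now C(4):
  C(0)*C(3) = 1*5 = 5
  C(1)*C(2) = 1*2 = 2
  C(2)*C(1) = 2*1 = 2
  C(3)*C(0) = 5*1 = 5
= 5 + 2 + 2 + 5
= 14


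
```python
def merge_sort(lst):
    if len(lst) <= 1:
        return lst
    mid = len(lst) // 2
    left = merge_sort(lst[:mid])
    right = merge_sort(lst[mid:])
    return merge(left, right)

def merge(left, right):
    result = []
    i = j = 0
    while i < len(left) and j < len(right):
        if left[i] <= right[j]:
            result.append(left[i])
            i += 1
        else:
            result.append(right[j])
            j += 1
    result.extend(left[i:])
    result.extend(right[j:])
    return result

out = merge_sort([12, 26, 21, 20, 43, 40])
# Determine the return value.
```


merge_sort([12, 26, 21, 20, 43, 40])
Split into [12, 26, 21] and [20, 43, 40]
Left sorted: [12, 21, 26]
Right sorted: [20, 40, 43]
Merge [12, 21, 26] and [20, 40, 43]
= [12, 20, 21, 26, 40, 43]


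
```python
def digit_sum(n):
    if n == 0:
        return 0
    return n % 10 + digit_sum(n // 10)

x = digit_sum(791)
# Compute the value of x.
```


digit_sum(791)
= 1 + digit_sum(79)
= 1 + 9 + digit_sum(7)
= 1 + 9 + 7 + digit_sum(0)
= 1 + 9 + 7 + 0
= 17


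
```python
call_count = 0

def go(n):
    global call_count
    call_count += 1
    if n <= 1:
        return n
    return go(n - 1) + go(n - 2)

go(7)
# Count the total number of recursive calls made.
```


go(7) calls go(6) and go(5); each non-base call branches into two more.
Let C(k) = total number of calls made by go(k), including the call to go(k) itself.
Base cases: C(0) = 1, C(1) = 1
Recurrence: C(k) = 1 + C(k-1) + C(k-2)
  C(2) = 1 + C(1) + C(0) = 1 + 1 + 1 = 3
  C(3) = 1 + C(2) + C(1) = 1 + 3 + 1 = 5
  C(4) = 1 + C(3) + C(2) = 1 + 5 + 3 = 9
  C(5) = 1 + C(4) + C(3) = 1 + 9 + 5 = 15
  C(6) = 1 + C(5) + C(4) = 1 + 15 + 9 = 25
  C(7) = 1 + C(6) + C(5) = 1 + 25 + 15 = 41
Total calls = C(7) = 41


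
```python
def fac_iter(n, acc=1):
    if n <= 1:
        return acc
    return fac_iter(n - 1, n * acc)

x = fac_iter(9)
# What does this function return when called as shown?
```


fac_iter(9, 1)
= fac_iter(8, 9 * 1) = fac_iter(8, 9)
= fac_iter(7, 8 * 9) = fac_iter(7, 72)
= fac_iter(6, 7 * 72) = fac_iter(6, 504)
= fac_iter(5, 6 * 504) = fac_iter(5, 3024)
= fac_iter(4, 5 * 3024) = fac_iter(4, 15120)
= fac_iter(3, 4 * 15120) = fac_iter(3, 60480)
= fac_iter(2, 3 * 60480) = fac_iter(2, 181440)
= fac_iter(1, 2 * 181440) = fac_iter(1, 362880)
n <= 1, return acc = 362880


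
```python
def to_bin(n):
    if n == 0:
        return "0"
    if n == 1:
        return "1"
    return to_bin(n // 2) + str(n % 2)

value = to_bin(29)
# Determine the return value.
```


to_bin(29)
= to_bin(14) + "1"
= to_bin(7) + "0" + "1"
= to_bin(3) + "1" + "0" + "1"
= to_bin(1) + "1" + "1" + "0" + "1"
= "1" + "1" + "1" + "0" + "1"
= "11101"


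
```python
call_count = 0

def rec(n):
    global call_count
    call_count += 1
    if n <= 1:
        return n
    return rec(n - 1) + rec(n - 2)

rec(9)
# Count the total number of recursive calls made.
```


rec(9) calls rec(8) and rec(7); each non-base call branches into two more.
Let C(k) = total number of calls made by rec(k), including the call to rec(k) itself.
Base cases: C(0) = 1, C(1) = 1
Recurrence: C(k) = 1 + C(k-1) + C(k-2)
  C(2) = 1 + C(1) + C(0) = 1 + 1 + 1 = 3
  C(3) = 1 + C(2) + C(1) = 1 + 3 + 1 = 5
  C(4) = 1 + C(3) + C(2) = 1 + 5 + 3 = 9
  C(5) = 1 + C(4) + C(3) = 1 + 9 + 5 = 15
  C(6) = 1 + C(5) + C(4) = 1 + 15 + 9 = 25
  C(7) = 1 + C(6) + C(5) = 1 + 25 + 15 = 41
  C(8) = 1 + C(7) + C(6) = 1 + 41 + 25 = 67
  C(9) = 1 + C(8) + C(7) = 1 + 67 + 41 = 109
Total calls = C(9) = 109


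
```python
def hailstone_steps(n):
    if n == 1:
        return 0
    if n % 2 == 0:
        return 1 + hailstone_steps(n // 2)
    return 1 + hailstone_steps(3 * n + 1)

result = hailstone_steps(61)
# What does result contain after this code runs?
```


hailstone_steps(61)
61 is odd -> 3*61+1 = 184 -> hailstone_steps(184)
184 is even -> hailstone_steps(92)
92 is even -> hailstone_steps(46)
46 is even -> hailstone_steps(23)
23 is odd -> 3*23+1 = 70 -> hailstone_steps(70)
70 is even -> hailstone_steps(35)
35 is odd -> 3*35+1 = 106 -> hailstone_steps(106)
106 is even -> hailstone_steps(53)
53 is odd -> 3*53+1 = 160 -> hailstone_steps(160)
160 is even -> hailstone_steps(80)
80 is even -> hailstone_steps(40)
40 is even -> hailstone_steps(20)
20 is even -> hailstone_steps(10)
10 is even -> hailstone_steps(5)
5 is odd -> 3*5+1 = 16 -> hailstone_steps(16)
16 is even -> hailstone_steps(8)
8 is even -> hailstone_steps(4)
4 is even -> hailstone_steps(2)
2 is even -> hailstone_steps(1)
Reached 1 after 19 steps
= 19


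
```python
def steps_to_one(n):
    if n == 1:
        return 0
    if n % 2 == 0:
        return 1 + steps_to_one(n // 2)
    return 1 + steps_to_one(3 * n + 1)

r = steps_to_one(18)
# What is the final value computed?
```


steps_to_one(18)
18 is even -> steps_to_one(9)
9 is odd -> 3*9+1 = 28 -> steps_to_one(28)
28 is even -> steps_to_one(14)
14 is even -> steps_to_one(7)
7 is odd -> 3*7+1 = 22 -> steps_to_one(22)
22 is even -> steps_to_one(11)
11 is odd -> 3*11+1 = 34 -> steps_to_one(34)
34 is even -> steps_to_one(17)
17 is odd -> 3*17+1 = 52 -> steps_to_one(52)
52 is even -> steps_to_one(26)
26 is even -> steps_to_one(13)
13 is odd -> 3*13+1 = 40 -> steps_to_one(40)
40 is even -> steps_to_one(20)
20 is even -> steps_to_one(10)
10 is even -> steps_to_one(5)
5 is odd -> 3*5+1 = 16 -> steps_to_one(16)
16 is even -> steps_to_one(8)
8 is even -> steps_to_one(4)
4 is even -> steps_to_one(2)
2 is even -> steps_to_one(1)
Reached 1 after 20 steps
= 20


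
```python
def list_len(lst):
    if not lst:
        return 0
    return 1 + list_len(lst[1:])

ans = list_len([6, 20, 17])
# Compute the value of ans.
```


list_len([6, 20, 17])
= 1 + list_len([20, 17])
= 1 + 1 + list_len([17])
= 1 + 1 + 1 + list_len([])
= 1 + 1 + 1 + 0
= 3


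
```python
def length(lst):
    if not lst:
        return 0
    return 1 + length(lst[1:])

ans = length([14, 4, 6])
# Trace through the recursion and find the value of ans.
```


length([14, 4, 6])
= 1 + length([4, 6])
= 1 + 1 + length([6])
= 1 + 1 + 1 + length([])
= 1 + 1 + 1 + 0
= 3
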